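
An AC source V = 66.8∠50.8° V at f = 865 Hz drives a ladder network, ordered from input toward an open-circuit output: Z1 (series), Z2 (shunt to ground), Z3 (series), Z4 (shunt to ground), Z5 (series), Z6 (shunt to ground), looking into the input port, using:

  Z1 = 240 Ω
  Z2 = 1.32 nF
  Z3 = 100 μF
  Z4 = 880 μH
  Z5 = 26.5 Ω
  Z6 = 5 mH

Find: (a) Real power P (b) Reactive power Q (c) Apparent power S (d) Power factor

Step 1 — Angular frequency: ω = 2π·f = 2π·865 = 5435 rad/s.
Step 2 — Component impedances:
  Z1: Z = R = 240 Ω
  Z2: Z = 1/(jωC) = -j/(ω·C) = 0 - j1.394e+05 Ω
  Z3: Z = 1/(jωC) = -j/(ω·C) = 0 - j1.84 Ω
  Z4: Z = jωL = j·5435·0.00088 = 0 + j4.783 Ω
  Z5: Z = R = 26.5 Ω
  Z6: Z = jωL = j·5435·0.005 = 0 + j27.17 Ω
Step 3 — Ladder network (open output): work backward from the far end, alternating series and parallel combinations. Z_in = 240.4 + j2.519 Ω = 240.4∠0.6° Ω.
Step 4 — Source phasor: V = 66.8∠50.8° V = 42.22 + j51.77 V.
Step 5 — Current: I = V / Z = 0.1779 + j0.2135 A = 0.2779∠50.2° A.
Step 6 — Complex power: S = V·I* = 18.56 + j0.1945 VA.
Step 7 — Real power: P = Re(S) = 18.56 W.
Step 8 — Reactive power: Q = Im(S) = 0.1945 VAR.
Step 9 — Apparent power: |S| = 18.56 VA.
Step 10 — Power factor: PF = P/|S| = 0.9999 (lagging).

(a) P = 18.56 W  (b) Q = 0.1945 VAR  (c) S = 18.56 VA  (d) PF = 0.9999 (lagging)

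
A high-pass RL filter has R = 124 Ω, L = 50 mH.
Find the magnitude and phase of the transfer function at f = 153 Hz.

Step 1 — Angular frequency: ω = 2π·153 = 961.3 rad/s.
Step 2 — Transfer function: H(jω) = jωL/(R + jωL).
Step 3 — Numerator jωL = j·48.07; denominator R + jωL = 124 + j48.07.
Step 4 — H = 0.1306 + j0.337.
Step 5 — Magnitude: |H| = 0.3614 (-8.8 dB); phase: φ = 68.8°.

|H| = 0.3614 (-8.8 dB), φ = 68.8°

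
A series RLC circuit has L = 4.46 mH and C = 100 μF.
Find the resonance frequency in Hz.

Step 1 — Resonance condition Im(Z)=0 gives ω₀ = 1/√(LC).
Step 2 — ω₀ = 1/√(0.00446·0.0001) = 1497 rad/s.
Step 3 — f₀ = ω₀/(2π) = 238.3 Hz.

f₀ = 238.3 Hz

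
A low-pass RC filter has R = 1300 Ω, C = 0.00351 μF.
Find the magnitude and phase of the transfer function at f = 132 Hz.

Step 1 — Angular frequency: ω = 2π·132 = 829.4 rad/s.
Step 2 — Transfer function: H(jω) = 1/(1 + jωRC).
Step 3 — Denominator: 1 + jωRC = 1 + j·829.4·1300·3.51e-09 = 1 + j0.003784.
Step 4 — H = 1 - j0.003784.
Step 5 — Magnitude: |H| = 1 (-0.0 dB); phase: φ = -0.2°.

|H| = 1 (-0.0 dB), φ = -0.2°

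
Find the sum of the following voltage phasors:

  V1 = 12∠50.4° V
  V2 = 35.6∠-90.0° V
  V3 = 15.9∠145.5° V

Step 1 — Convert each phasor to rectangular form:
  V1 = 12·(cos(50.4°) + j·sin(50.4°)) = 7.649 + j9.246 V
  V2 = 35.6·(cos(-90.0°) + j·sin(-90.0°)) = 0 - j35.6 V
  V3 = 15.9·(cos(145.5°) + j·sin(145.5°)) = -13.1 + j9.006 V
Step 2 — Sum components: V_total = -5.455 - j17.35 V.
Step 3 — Convert to polar: |V_total| = 18.19 V, ∠V_total = -107.5°.

V_total = 18.19∠-107.5° V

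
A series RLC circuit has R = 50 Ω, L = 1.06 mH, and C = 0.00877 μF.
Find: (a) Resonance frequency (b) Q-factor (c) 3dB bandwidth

Step 1 — Resonance condition Im(Z)=0 gives ω₀ = 1/√(LC).
Step 2 — ω₀ = 1/√(0.00106·8.77e-09) = 3.28e+05 rad/s.
Step 3 — f₀ = ω₀/(2π) = 5.22e+04 Hz.
Step 4 — Series Q: Q = ω₀L/R = 3.28e+05·0.00106/50 = 6.953.
Step 5 — 3dB bandwidth: Δω = ω₀/Q = 4.717e+04 rad/s; BW = Δω/(2π) = 7507 Hz.

(a) f₀ = 5.22e+04 Hz  (b) Q = 6.953  (c) BW = 7507 Hz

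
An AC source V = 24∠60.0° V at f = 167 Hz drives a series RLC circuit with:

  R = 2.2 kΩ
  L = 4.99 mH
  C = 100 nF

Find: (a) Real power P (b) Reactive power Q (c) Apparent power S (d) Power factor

Step 1 — Angular frequency: ω = 2π·f = 2π·167 = 1049 rad/s.
Step 2 — Component impedances:
  R: Z = R = 2200 Ω
  L: Z = jωL = j·1049·0.00499 = 0 + j5.236 Ω
  C: Z = 1/(jωC) = -j/(ω·C) = 0 - j9530 Ω
Step 3 — Series combination: Z_total = R + L + C = 2200 - j9525 Ω = 9776∠-77.0° Ω.
Step 4 — Source phasor: V = 24∠60.0° V = 12 + j20.78 V.
Step 5 — Current: I = V / Z = -0.001795 + j0.001675 A = 0.002455∠137.0° A.
Step 6 — Complex power: S = V·I* = 0.01326 - j0.05741 VA.
Step 7 — Real power: P = Re(S) = 0.01326 W.
Step 8 — Reactive power: Q = Im(S) = -0.05741 VAR.
Step 9 — Apparent power: |S| = 0.05892 VA.
Step 10 — Power factor: PF = P/|S| = 0.225 (leading).

(a) P = 0.01326 W  (b) Q = -0.05741 VAR  (c) S = 0.05892 VA  (d) PF = 0.225 (leading)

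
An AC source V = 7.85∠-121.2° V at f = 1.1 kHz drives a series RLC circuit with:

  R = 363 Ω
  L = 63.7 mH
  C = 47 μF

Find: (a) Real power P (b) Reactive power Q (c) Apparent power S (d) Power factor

Step 1 — Angular frequency: ω = 2π·f = 2π·1100 = 6912 rad/s.
Step 2 — Component impedances:
  R: Z = R = 363 Ω
  L: Z = jωL = j·6912·0.0637 = 0 + j440.3 Ω
  C: Z = 1/(jωC) = -j/(ω·C) = 0 - j3.078 Ω
Step 3 — Series combination: Z_total = R + L + C = 363 + j437.2 Ω = 568.2∠50.3° Ω.
Step 4 — Source phasor: V = 7.85∠-121.2° V = -4.067 - j6.715 V.
Step 5 — Current: I = V / Z = -0.01366 - j0.002043 A = 0.01381∠-171.5° A.
Step 6 — Complex power: S = V·I* = 0.06928 + j0.08343 VA.
Step 7 — Real power: P = Re(S) = 0.06928 W.
Step 8 — Reactive power: Q = Im(S) = 0.08343 VAR.
Step 9 — Apparent power: |S| = 0.1084 VA.
Step 10 — Power factor: PF = P/|S| = 0.6388 (lagging).

(a) P = 0.06928 W  (b) Q = 0.08343 VAR  (c) S = 0.1084 VA  (d) PF = 0.6388 (lagging)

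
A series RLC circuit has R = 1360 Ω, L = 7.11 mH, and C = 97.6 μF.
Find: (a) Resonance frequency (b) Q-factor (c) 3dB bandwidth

Step 1 — Resonance condition Im(Z)=0 gives ω₀ = 1/√(LC).
Step 2 — ω₀ = 1/√(0.00711·9.76e-05) = 1200 rad/s.
Step 3 — f₀ = ω₀/(2π) = 191.1 Hz.
Step 4 — Series Q: Q = ω₀L/R = 1200·0.00711/1360 = 0.006276.
Step 5 — 3dB bandwidth: Δω = ω₀/Q = 1.913e+05 rad/s; BW = Δω/(2π) = 3.044e+04 Hz.

(a) f₀ = 191.1 Hz  (b) Q = 0.006276  (c) BW = 3.044e+04 Hz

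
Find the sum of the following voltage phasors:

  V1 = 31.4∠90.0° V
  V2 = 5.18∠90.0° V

Step 1 — Convert each phasor to rectangular form:
  V1 = 31.4·(cos(90.0°) + j·sin(90.0°)) = 0 + j31.4 V
  V2 = 5.18·(cos(90.0°) + j·sin(90.0°)) = 0 + j5.18 V
Step 2 — Sum components: V_total = 0 + j36.58 V.
Step 3 — Convert to polar: |V_total| = 36.58 V, ∠V_total = 90.0°.

V_total = 36.58∠90.0° V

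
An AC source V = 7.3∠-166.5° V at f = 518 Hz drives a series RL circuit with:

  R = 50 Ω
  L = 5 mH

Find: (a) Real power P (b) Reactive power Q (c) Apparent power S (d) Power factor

Step 1 — Angular frequency: ω = 2π·f = 2π·518 = 3255 rad/s.
Step 2 — Component impedances:
  R: Z = R = 50 Ω
  L: Z = jωL = j·3255·0.005 = 0 + j16.27 Ω
Step 3 — Series combination: Z_total = R + L = 50 + j16.27 Ω = 52.58∠18.0° Ω.
Step 4 — Source phasor: V = 7.3∠-166.5° V = -7.098 - j1.704 V.
Step 5 — Current: I = V / Z = -0.1384 + j0.01096 A = 0.1388∠175.5° A.
Step 6 — Complex power: S = V·I* = 0.9637 + j0.3137 VA.
Step 7 — Real power: P = Re(S) = 0.9637 W.
Step 8 — Reactive power: Q = Im(S) = 0.3137 VAR.
Step 9 — Apparent power: |S| = 1.013 VA.
Step 10 — Power factor: PF = P/|S| = 0.9509 (lagging).

(a) P = 0.9637 W  (b) Q = 0.3137 VAR  (c) S = 1.013 VA  (d) PF = 0.9509 (lagging)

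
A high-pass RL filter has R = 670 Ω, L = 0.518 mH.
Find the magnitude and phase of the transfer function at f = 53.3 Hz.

Step 1 — Angular frequency: ω = 2π·53.3 = 334.9 rad/s.
Step 2 — Transfer function: H(jω) = jωL/(R + jωL).
Step 3 — Numerator jωL = j·0.1735; denominator R + jωL = 670 + j0.1735.
Step 4 — H = 6.704e-08 + j0.0002589.
Step 5 — Magnitude: |H| = 0.0002589 (-71.7 dB); phase: φ = 90.0°.

|H| = 0.0002589 (-71.7 dB), φ = 90.0°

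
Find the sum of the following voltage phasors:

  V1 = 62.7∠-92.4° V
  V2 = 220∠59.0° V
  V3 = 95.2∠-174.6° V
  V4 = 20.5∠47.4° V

Step 1 — Convert each phasor to rectangular form:
  V1 = 62.7·(cos(-92.4°) + j·sin(-92.4°)) = -2.626 - j62.65 V
  V2 = 220·(cos(59.0°) + j·sin(59.0°)) = 113.3 + j188.6 V
  V3 = 95.2·(cos(-174.6°) + j·sin(-174.6°)) = -94.78 - j8.959 V
  V4 = 20.5·(cos(47.4°) + j·sin(47.4°)) = 13.88 + j15.09 V
Step 2 — Sum components: V_total = 29.78 + j132.1 V.
Step 3 — Convert to polar: |V_total| = 135.4 V, ∠V_total = 77.3°.

V_total = 135.4∠77.3° V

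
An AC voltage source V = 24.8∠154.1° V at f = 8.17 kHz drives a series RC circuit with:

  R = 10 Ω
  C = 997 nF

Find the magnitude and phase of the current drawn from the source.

Step 1 — Angular frequency: ω = 2π·f = 2π·8170 = 5.133e+04 rad/s.
Step 2 — Component impedances:
  R: Z = R = 10 Ω
  C: Z = 1/(jωC) = -j/(ω·C) = 0 - j19.54 Ω
Step 3 — Series combination: Z_total = R + C = 10 - j19.54 Ω = 21.95∠-62.9° Ω.
Step 4 — Source phasor: V = 24.8∠154.1° V = -22.31 + j10.83 V.
Step 5 — Ohm's law: I = V / Z_total = (-22.31 + j10.83) / (10 - j19.54) = -0.9024 - j0.6799 A.
Step 6 — Convert to polar: |I| = 1.13 A, ∠I = -143.0°.

I = 1.13∠-143.0° A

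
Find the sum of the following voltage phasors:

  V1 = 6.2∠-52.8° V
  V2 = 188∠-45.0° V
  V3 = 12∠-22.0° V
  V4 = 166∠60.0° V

Step 1 — Convert each phasor to rectangular form:
  V1 = 6.2·(cos(-52.8°) + j·sin(-52.8°)) = 3.749 - j4.938 V
  V2 = 188·(cos(-45.0°) + j·sin(-45.0°)) = 132.9 - j132.9 V
  V3 = 12·(cos(-22.0°) + j·sin(-22.0°)) = 11.13 - j4.495 V
  V4 = 166·(cos(60.0°) + j·sin(60.0°)) = 83 + j143.8 V
Step 2 — Sum components: V_total = 230.8 + j1.39 V.
Step 3 — Convert to polar: |V_total| = 230.8 V, ∠V_total = 0.3°.

V_total = 230.8∠0.3° V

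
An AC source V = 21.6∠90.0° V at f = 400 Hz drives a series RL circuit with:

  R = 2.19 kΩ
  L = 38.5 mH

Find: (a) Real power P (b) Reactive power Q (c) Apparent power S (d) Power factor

Step 1 — Angular frequency: ω = 2π·f = 2π·400 = 2513 rad/s.
Step 2 — Component impedances:
  R: Z = R = 2190 Ω
  L: Z = jωL = j·2513·0.0385 = 0 + j96.76 Ω
Step 3 — Series combination: Z_total = R + L = 2190 + j96.76 Ω = 2192∠2.5° Ω.
Step 4 — Source phasor: V = 21.6∠90.0° V = 0 + j21.6 V.
Step 5 — Current: I = V / Z = 0.0004349 + j0.009844 A = 0.009853∠87.5° A.
Step 6 — Complex power: S = V·I* = 0.2126 + j0.009394 VA.
Step 7 — Real power: P = Re(S) = 0.2126 W.
Step 8 — Reactive power: Q = Im(S) = 0.009394 VAR.
Step 9 — Apparent power: |S| = 0.2128 VA.
Step 10 — Power factor: PF = P/|S| = 0.999 (lagging).

(a) P = 0.2126 W  (b) Q = 0.009394 VAR  (c) S = 0.2128 VA  (d) PF = 0.999 (lagging)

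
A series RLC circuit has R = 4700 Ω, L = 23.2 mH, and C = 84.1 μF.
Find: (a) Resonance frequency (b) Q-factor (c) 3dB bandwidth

Step 1 — Resonance: ω₀ = 1/√(LC) = 1/√(0.0232·8.41e-05) = 715.9 rad/s.
Step 2 — f₀ = ω₀/(2π) = 113.9 Hz.
Step 3 — Series Q: Q = ω₀L/R = 715.9·0.0232/4700 = 0.003534.
Step 4 — Bandwidth: Δω = ω₀/Q = 2.026e+05 rad/s; BW = Δω/(2π) = 3.224e+04 Hz.

(a) f₀ = 113.9 Hz  (b) Q = 0.003534  (c) BW = 3.224e+04 Hz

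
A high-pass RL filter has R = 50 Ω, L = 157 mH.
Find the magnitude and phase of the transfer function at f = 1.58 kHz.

Step 1 — Angular frequency: ω = 2π·1580 = 9927 rad/s.
Step 2 — Transfer function: H(jω) = jωL/(R + jωL).
Step 3 — Numerator jωL = j·1559; denominator R + jωL = 50 + j1559.
Step 4 — H = 0.999 + j0.03205.
Step 5 — Magnitude: |H| = 0.9995 (-0.0 dB); phase: φ = 1.8°.

|H| = 0.9995 (-0.0 dB), φ = 1.8°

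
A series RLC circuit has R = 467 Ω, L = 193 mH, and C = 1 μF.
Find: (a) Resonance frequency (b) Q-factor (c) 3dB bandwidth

Step 1 — Resonance condition Im(Z)=0 gives ω₀ = 1/√(LC).
Step 2 — ω₀ = 1/√(0.193·1e-06) = 2276 rad/s.
Step 3 — f₀ = ω₀/(2π) = 362.3 Hz.
Step 4 — Series Q: Q = ω₀L/R = 2276·0.193/467 = 0.9407.
Step 5 — 3dB bandwidth: Δω = ω₀/Q = 2420 rad/s; BW = Δω/(2π) = 385.1 Hz.

(a) f₀ = 362.3 Hz  (b) Q = 0.9407  (c) BW = 385.1 Hz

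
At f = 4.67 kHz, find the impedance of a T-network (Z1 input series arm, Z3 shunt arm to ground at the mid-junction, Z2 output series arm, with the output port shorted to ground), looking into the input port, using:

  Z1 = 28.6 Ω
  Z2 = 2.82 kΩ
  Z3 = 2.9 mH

Step 1 — Angular frequency: ω = 2π·f = 2π·4670 = 2.934e+04 rad/s.
Step 2 — Component impedances:
  Z1: Z = R = 28.6 Ω
  Z2: Z = R = 2820 Ω
  Z3: Z = jωL = j·2.934e+04·0.0029 = 0 + j85.09 Ω
Step 3 — With the output port shorted to ground, the output series arm Z2 runs from the junction to ground; the shunt arm Z3 also runs from the junction to ground. They appear in parallel: Z3 || Z2 = 2.565 + j85.02 Ω.
Step 4 — Series with input arm Z1: Z_in = Z1 + (Z3 || Z2) = 31.17 + j85.02 Ω = 90.55∠69.9° Ω.

Z = 31.17 + j85.02 Ω = 90.55∠69.9° Ω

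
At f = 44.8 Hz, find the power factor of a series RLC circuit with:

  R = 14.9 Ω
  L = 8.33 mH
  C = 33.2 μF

Step 1 — Angular frequency: ω = 2π·f = 2π·44.8 = 281.5 rad/s.
Step 2 — Component impedances:
  R: Z = R = 14.9 Ω
  L: Z = jωL = j·281.5·0.00833 = 0 + j2.345 Ω
  C: Z = 1/(jωC) = -j/(ω·C) = 0 - j107 Ω
Step 3 — Series combination: Z_total = R + L + C = 14.9 - j104.7 Ω = 105.7∠-81.9° Ω.
Step 4 — Power factor: PF = cos(φ) = Re(Z)/|Z| = 14.9/105.72 = 0.1409.
Step 5 — Type: Im(Z) = -104.7 ⇒ leading (phase φ = -81.9°).

PF = 0.1409 (leading, φ = -81.9°)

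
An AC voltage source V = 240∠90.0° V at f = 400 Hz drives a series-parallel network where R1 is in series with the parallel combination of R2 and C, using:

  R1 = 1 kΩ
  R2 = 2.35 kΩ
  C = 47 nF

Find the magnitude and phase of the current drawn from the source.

Step 1 — Angular frequency: ω = 2π·f = 2π·400 = 2513 rad/s.
Step 2 — Component impedances:
  R1: Z = R = 1000 Ω
  R2: Z = R = 2350 Ω
  C: Z = 1/(jωC) = -j/(ω·C) = 0 - j8466 Ω
Step 3 — Parallel branch: R2 || C = 1/(1/R2 + 1/C) = 2182 - j605.7 Ω.
Step 4 — Series with R1: Z_total = R1 + (R2 || C) = 3182 - j605.7 Ω = 3239∠-10.8° Ω.
Step 5 — Source phasor: V = 240∠90.0° V = 0 + j240 V.
Step 6 — Ohm's law: I = V / Z_total = (0 + j240) / (3182 - j605.7) = -0.01386 + j0.07279 A.
Step 7 — Convert to polar: |I| = 0.0741 A, ∠I = 100.8°.

I = 0.0741∠100.8° A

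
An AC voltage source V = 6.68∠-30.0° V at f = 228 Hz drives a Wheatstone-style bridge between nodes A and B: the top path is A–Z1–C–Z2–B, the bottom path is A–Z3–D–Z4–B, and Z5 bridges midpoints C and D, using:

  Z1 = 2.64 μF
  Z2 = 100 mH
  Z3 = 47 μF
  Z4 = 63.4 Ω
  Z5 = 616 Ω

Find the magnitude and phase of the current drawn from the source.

Step 1 — Angular frequency: ω = 2π·f = 2π·228 = 1433 rad/s.
Step 2 — Component impedances:
  Z1: Z = 1/(jωC) = -j/(ω·C) = 0 - j264.4 Ω
  Z2: Z = jωL = j·1433·0.1 = 0 + j143.3 Ω
  Z3: Z = 1/(jωC) = -j/(ω·C) = 0 - j14.85 Ω
  Z4: Z = R = 63.4 Ω
  Z5: Z = R = 616 Ω
Step 3 — Bridge requires nodal analysis (the Z5 bridge couples midpoints C and D, so the two paths cannot be reduced to a simple series/parallel combination). Setting node B to ground and injecting 1 A at node A, the 3-node admittance system at A, C, D solves to V_A = Z_AB = 38.1 - j18.06 Ω = 42.16∠-25.4° Ω.
Step 4 — Source phasor: V = 6.68∠-30.0° V = 5.785 - j3.34 V.
Step 5 — Ohm's law: I = V / Z_total = (5.785 - j3.34) / (38.1 - j18.06) = 0.1579 - j0.0128 A.
Step 6 — Convert to polar: |I| = 0.1584 A, ∠I = -4.6°.

I = 0.1584∠-4.6° A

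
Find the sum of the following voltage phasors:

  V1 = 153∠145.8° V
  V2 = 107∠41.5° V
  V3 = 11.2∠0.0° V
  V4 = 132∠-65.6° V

Step 1 — Convert each phasor to rectangular form:
  V1 = 153·(cos(145.8°) + j·sin(145.8°)) = -126.5 + j86 V
  V2 = 107·(cos(41.5°) + j·sin(41.5°)) = 80.14 + j70.9 V
  V3 = 11.2·(cos(0.0°) + j·sin(0.0°)) = 11.2 V
  V4 = 132·(cos(-65.6°) + j·sin(-65.6°)) = 54.53 - j120.2 V
Step 2 — Sum components: V_total = 19.32 + j36.69 V.
Step 3 — Convert to polar: |V_total| = 41.47 V, ∠V_total = 62.2°.

V_total = 41.47∠62.2° V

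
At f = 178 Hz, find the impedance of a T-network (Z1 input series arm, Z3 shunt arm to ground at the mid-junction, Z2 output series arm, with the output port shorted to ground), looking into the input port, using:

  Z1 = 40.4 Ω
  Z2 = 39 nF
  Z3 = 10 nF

Step 1 — Angular frequency: ω = 2π·f = 2π·178 = 1118 rad/s.
Step 2 — Component impedances:
  Z1: Z = R = 40.4 Ω
  Z2: Z = 1/(jωC) = -j/(ω·C) = 0 - j2.293e+04 Ω
  Z3: Z = 1/(jωC) = -j/(ω·C) = 0 - j8.941e+04 Ω
Step 3 — With the output port shorted to ground, the output series arm Z2 runs from the junction to ground; the shunt arm Z3 also runs from the junction to ground. They appear in parallel: Z3 || Z2 = 0 - j1.825e+04 Ω.
Step 4 — Series with input arm Z1: Z_in = Z1 + (Z3 || Z2) = 40.4 - j1.825e+04 Ω = 1.825e+04∠-89.9° Ω.

Z = 40.4 - j1.825e+04 Ω = 1.825e+04∠-89.9° Ω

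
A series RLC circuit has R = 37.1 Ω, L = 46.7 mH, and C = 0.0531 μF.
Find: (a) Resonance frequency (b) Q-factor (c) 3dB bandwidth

Step 1 — Resonance: ω₀ = 1/√(LC) = 1/√(0.0467·5.31e-08) = 2.008e+04 rad/s.
Step 2 — f₀ = ω₀/(2π) = 3196 Hz.
Step 3 — Series Q: Q = ω₀L/R = 2.008e+04·0.0467/37.1 = 25.28.
Step 4 — Bandwidth: Δω = ω₀/Q = 794.4 rad/s; BW = Δω/(2π) = 126.4 Hz.

(a) f₀ = 3196 Hz  (b) Q = 25.28  (c) BW = 126.4 Hz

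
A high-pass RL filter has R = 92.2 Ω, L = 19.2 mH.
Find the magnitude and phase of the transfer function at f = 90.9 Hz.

Step 1 — Angular frequency: ω = 2π·90.9 = 571.1 rad/s.
Step 2 — Transfer function: H(jω) = jωL/(R + jωL).
Step 3 — Numerator jωL = j·10.97; denominator R + jωL = 92.2 + j10.97.
Step 4 — H = 0.01395 + j0.1173.
Step 5 — Magnitude: |H| = 0.1181 (-18.6 dB); phase: φ = 83.2°.

|H| = 0.1181 (-18.6 dB), φ = 83.2°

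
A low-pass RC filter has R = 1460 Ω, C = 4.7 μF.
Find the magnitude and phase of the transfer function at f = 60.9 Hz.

Step 1 — Angular frequency: ω = 2π·60.9 = 382.6 rad/s.
Step 2 — Transfer function: H(jω) = 1/(1 + jωRC).
Step 3 — Denominator: 1 + jωRC = 1 + j·382.6·1460·4.7e-06 = 1 + j2.626.
Step 4 — H = 0.1267 - j0.3326.
Step 5 — Magnitude: |H| = 0.3559 (-9.0 dB); phase: φ = -69.2°.

|H| = 0.3559 (-9.0 dB), φ = -69.2°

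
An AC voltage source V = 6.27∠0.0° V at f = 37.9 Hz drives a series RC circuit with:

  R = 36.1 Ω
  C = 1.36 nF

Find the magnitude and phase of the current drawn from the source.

Step 1 — Angular frequency: ω = 2π·f = 2π·37.9 = 238.1 rad/s.
Step 2 — Component impedances:
  R: Z = R = 36.1 Ω
  C: Z = 1/(jωC) = -j/(ω·C) = 0 - j3.088e+06 Ω
Step 3 — Series combination: Z_total = R + C = 36.1 - j3.088e+06 Ω = 3.088e+06∠-90.0° Ω.
Step 4 — Source phasor: V = 6.27∠0.0° V = 6.27 V.
Step 5 — Ohm's law: I = V / Z_total = (6.27) / (36.1 - j3.088e+06) = 2.374e-11 + j2.031e-06 A.
Step 6 — Convert to polar: |I| = 2.031e-06 A, ∠I = 90.0°.

I = 2.031e-06∠90.0° A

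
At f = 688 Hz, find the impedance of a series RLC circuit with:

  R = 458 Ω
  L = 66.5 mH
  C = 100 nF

Step 1 — Angular frequency: ω = 2π·f = 2π·688 = 4323 rad/s.
Step 2 — Component impedances:
  R: Z = R = 458 Ω
  L: Z = jωL = j·4323·0.0665 = 0 + j287.5 Ω
  C: Z = 1/(jωC) = -j/(ω·C) = 0 - j2313 Ω
Step 3 — Series combination: Z_total = R + L + C = 458 - j2026 Ω = 2077∠-77.3° Ω.

Z = 458 - j2026 Ω = 2077∠-77.3° Ω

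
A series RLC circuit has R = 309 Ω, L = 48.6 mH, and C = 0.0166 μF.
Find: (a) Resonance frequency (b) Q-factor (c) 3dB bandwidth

Step 1 — Resonance: ω₀ = 1/√(LC) = 1/√(0.0486·1.66e-08) = 3.521e+04 rad/s.
Step 2 — f₀ = ω₀/(2π) = 5603 Hz.
Step 3 — Series Q: Q = ω₀L/R = 3.521e+04·0.0486/309 = 5.537.
Step 4 — Bandwidth: Δω = ω₀/Q = 6358 rad/s; BW = Δω/(2π) = 1012 Hz.

(a) f₀ = 5603 Hz  (b) Q = 5.537  (c) BW = 1012 Hz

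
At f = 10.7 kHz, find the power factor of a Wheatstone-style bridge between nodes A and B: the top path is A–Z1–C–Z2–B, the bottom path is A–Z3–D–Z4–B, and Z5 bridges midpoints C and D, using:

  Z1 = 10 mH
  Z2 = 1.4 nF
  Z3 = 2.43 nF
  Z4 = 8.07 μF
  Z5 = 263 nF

Step 1 — Angular frequency: ω = 2π·f = 2π·1.07e+04 = 6.723e+04 rad/s.
Step 2 — Component impedances:
  Z1: Z = jωL = j·6.723e+04·0.01 = 0 + j672.3 Ω
  Z2: Z = 1/(jωC) = -j/(ω·C) = 0 - j1.062e+04 Ω
  Z3: Z = 1/(jωC) = -j/(ω·C) = 0 - j6121 Ω
  Z4: Z = 1/(jωC) = -j/(ω·C) = 0 - j1.843 Ω
  Z5: Z = 1/(jωC) = -j/(ω·C) = 0 - j56.56 Ω
Step 3 — Bridge requires nodal analysis (the Z5 bridge couples midpoints C and D, so the two paths cannot be reduced to a simple series/parallel combination). Setting node B to ground and injecting 1 A at node A, the 3-node admittance system at A, C, D solves to V_A = Z_AB = 0 + j683.2 Ω = 683.2∠90.0° Ω.
Step 4 — Power factor: PF = cos(φ) = Re(Z)/|Z| = 0/683.2 = 0.
Step 5 — Type: Im(Z) = 683.2 ⇒ lagging (phase φ = 90.0°).

PF = 0 (lagging, φ = 90.0°)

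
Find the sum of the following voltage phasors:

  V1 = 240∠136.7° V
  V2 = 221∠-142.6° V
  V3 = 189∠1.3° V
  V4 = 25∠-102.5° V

Step 1 — Convert each phasor to rectangular form:
  V1 = 240·(cos(136.7°) + j·sin(136.7°)) = -174.7 + j164.6 V
  V2 = 221·(cos(-142.6°) + j·sin(-142.6°)) = -175.6 - j134.2 V
  V3 = 189·(cos(1.3°) + j·sin(1.3°)) = 189 + j4.288 V
  V4 = 25·(cos(-102.5°) + j·sin(-102.5°)) = -5.411 - j24.41 V
Step 2 — Sum components: V_total = -166.7 + j10.25 V.
Step 3 — Convert to polar: |V_total| = 167 V, ∠V_total = 176.5°.

V_total = 167∠176.5° V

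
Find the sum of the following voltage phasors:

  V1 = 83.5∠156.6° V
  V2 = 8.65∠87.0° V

Step 1 — Convert each phasor to rectangular form:
  V1 = 83.5·(cos(156.6°) + j·sin(156.6°)) = -76.63 + j33.16 V
  V2 = 8.65·(cos(87.0°) + j·sin(87.0°)) = 0.4527 + j8.638 V
Step 2 — Sum components: V_total = -76.18 + j41.8 V.
Step 3 — Convert to polar: |V_total| = 86.89 V, ∠V_total = 151.2°.

V_total = 86.89∠151.2° V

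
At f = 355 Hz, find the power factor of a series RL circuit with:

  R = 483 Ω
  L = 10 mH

Step 1 — Angular frequency: ω = 2π·f = 2π·355 = 2231 rad/s.
Step 2 — Component impedances:
  R: Z = R = 483 Ω
  L: Z = jωL = j·2231·0.01 = 0 + j22.31 Ω
Step 3 — Series combination: Z_total = R + L = 483 + j22.31 Ω = 483.5∠2.6° Ω.
Step 4 — Power factor: PF = cos(φ) = Re(Z)/|Z| = 483/483.51 = 0.9989.
Step 5 — Type: Im(Z) = 22.31 ⇒ lagging (phase φ = 2.6°).

PF = 0.9989 (lagging, φ = 2.6°)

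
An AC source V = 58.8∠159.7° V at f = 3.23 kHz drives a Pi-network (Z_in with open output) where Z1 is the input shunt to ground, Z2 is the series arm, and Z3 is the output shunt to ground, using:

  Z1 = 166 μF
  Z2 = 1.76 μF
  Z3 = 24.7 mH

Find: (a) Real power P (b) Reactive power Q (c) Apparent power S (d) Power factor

Step 1 — Angular frequency: ω = 2π·f = 2π·3230 = 2.029e+04 rad/s.
Step 2 — Component impedances:
  Z1: Z = 1/(jωC) = -j/(ω·C) = 0 - j0.2968 Ω
  Z2: Z = 1/(jωC) = -j/(ω·C) = 0 - j28 Ω
  Z3: Z = jωL = j·2.029e+04·0.0247 = 0 + j501.3 Ω
Step 3 — With open output, the series arm Z2 and the output shunt Z3 appear in series to ground: Z2 + Z3 = 0 + j473.3 Ω.
Step 4 — Parallel with input shunt Z1: Z_in = Z1 || (Z2 + Z3) = 0 - j0.297 Ω = 0.297∠-90.0° Ω.
Step 5 — Source phasor: V = 58.8∠159.7° V = -55.15 + j20.4 V.
Step 6 — Current: I = V / Z = -68.68 - j185.7 A = 198∠-110.3° A.
Step 7 — Complex power: S = V·I* = 0 - j1.164e+04 VA.
Step 8 — Real power: P = Re(S) = 0 W.
Step 9 — Reactive power: Q = Im(S) = -1.164e+04 VAR.
Step 10 — Apparent power: |S| = 1.164e+04 VA.
Step 11 — Power factor: PF = P/|S| = 0 (leading).

(a) P = 0 W  (b) Q = -1.164e+04 VAR  (c) S = 1.164e+04 VA  (d) PF = 0 (leading)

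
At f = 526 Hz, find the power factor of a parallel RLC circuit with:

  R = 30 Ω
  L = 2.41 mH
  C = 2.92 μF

Step 1 — Angular frequency: ω = 2π·f = 2π·526 = 3305 rad/s.
Step 2 — Component impedances:
  R: Z = R = 30 Ω
  L: Z = jωL = j·3305·0.00241 = 0 + j7.965 Ω
  C: Z = 1/(jωC) = -j/(ω·C) = 0 - j103.6 Ω
Step 3 — Parallel combination: 1/Z_total = 1/R + 1/L + 1/C; Z_total = 2.292 + j7.969 Ω = 8.292∠74.0° Ω.
Step 4 — Power factor: PF = cos(φ) = Re(Z)/|Z| = 2.292/8.292 = 0.2764.
Step 5 — Type: Im(Z) = 7.969 ⇒ lagging (phase φ = 74.0°).

PF = 0.2764 (lagging, φ = 74.0°)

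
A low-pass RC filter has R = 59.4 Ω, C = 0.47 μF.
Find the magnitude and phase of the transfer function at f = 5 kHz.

Step 1 — Angular frequency: ω = 2π·5000 = 3.142e+04 rad/s.
Step 2 — Transfer function: H(jω) = 1/(1 + jωRC).
Step 3 — Denominator: 1 + jωRC = 1 + j·3.142e+04·59.4·4.7e-07 = 1 + j0.8771.
Step 4 — H = 0.5652 - j0.4957.
Step 5 — Magnitude: |H| = 0.7518 (-2.5 dB); phase: φ = -41.3°.

|H| = 0.7518 (-2.5 dB), φ = -41.3°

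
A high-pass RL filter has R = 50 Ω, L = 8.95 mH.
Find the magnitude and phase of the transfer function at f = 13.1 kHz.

Step 1 — Angular frequency: ω = 2π·1.31e+04 = 8.231e+04 rad/s.
Step 2 — Transfer function: H(jω) = jωL/(R + jωL).
Step 3 — Numerator jωL = j·736.7; denominator R + jωL = 50 + j736.7.
Step 4 — H = 0.9954 + j0.06756.
Step 5 — Magnitude: |H| = 0.9977 (-0.0 dB); phase: φ = 3.9°.

|H| = 0.9977 (-0.0 dB), φ = 3.9°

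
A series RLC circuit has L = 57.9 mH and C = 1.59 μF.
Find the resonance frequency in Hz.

Step 1 — Resonance condition Im(Z)=0 gives ω₀ = 1/√(LC).
Step 2 — ω₀ = 1/√(0.0579·1.59e-06) = 3296 rad/s.
Step 3 — f₀ = ω₀/(2π) = 524.5 Hz.

f₀ = 524.5 Hz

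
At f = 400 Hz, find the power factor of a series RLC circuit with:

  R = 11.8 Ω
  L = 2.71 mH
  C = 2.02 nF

Step 1 — Angular frequency: ω = 2π·f = 2π·400 = 2513 rad/s.
Step 2 — Component impedances:
  R: Z = R = 11.8 Ω
  L: Z = jωL = j·2513·0.00271 = 0 + j6.811 Ω
  C: Z = 1/(jωC) = -j/(ω·C) = 0 - j1.97e+05 Ω
Step 3 — Series combination: Z_total = R + L + C = 11.8 - j1.97e+05 Ω = 1.97e+05∠-90.0° Ω.
Step 4 — Power factor: PF = cos(φ) = Re(Z)/|Z| = 11.8/1.9697e+05 = 5.991e-05.
Step 5 — Type: Im(Z) = -1.97e+05 ⇒ leading (phase φ = -90.0°).

PF = 5.991e-05 (leading, φ = -90.0°)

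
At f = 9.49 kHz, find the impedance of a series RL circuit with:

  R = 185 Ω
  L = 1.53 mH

Step 1 — Angular frequency: ω = 2π·f = 2π·9490 = 5.963e+04 rad/s.
Step 2 — Component impedances:
  R: Z = R = 185 Ω
  L: Z = jωL = j·5.963e+04·0.00153 = 0 + j91.23 Ω
Step 3 — Series combination: Z_total = R + L = 185 + j91.23 Ω = 206.3∠26.2° Ω.

Z = 185 + j91.23 Ω = 206.3∠26.2° Ω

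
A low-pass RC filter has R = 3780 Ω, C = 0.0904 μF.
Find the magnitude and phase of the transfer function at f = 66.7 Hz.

Step 1 — Angular frequency: ω = 2π·66.7 = 419.1 rad/s.
Step 2 — Transfer function: H(jω) = 1/(1 + jωRC).
Step 3 — Denominator: 1 + jωRC = 1 + j·419.1·3780·9.04e-08 = 1 + j0.1432.
Step 4 — H = 0.9799 - j0.1403.
Step 5 — Magnitude: |H| = 0.9899 (-0.1 dB); phase: φ = -8.1°.

|H| = 0.9899 (-0.1 dB), φ = -8.1°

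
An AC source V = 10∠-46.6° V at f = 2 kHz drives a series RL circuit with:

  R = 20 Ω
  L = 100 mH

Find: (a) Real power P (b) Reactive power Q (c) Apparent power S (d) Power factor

Step 1 — Angular frequency: ω = 2π·f = 2π·2000 = 1.257e+04 rad/s.
Step 2 — Component impedances:
  R: Z = R = 20 Ω
  L: Z = jωL = j·1.257e+04·0.1 = 0 + j1257 Ω
Step 3 — Series combination: Z_total = R + L = 20 + j1257 Ω = 1257∠89.1° Ω.
Step 4 — Source phasor: V = 10∠-46.6° V = 6.871 - j7.266 V.
Step 5 — Current: I = V / Z = -0.005693 - j0.005558 A = 0.007957∠-135.7° A.
Step 6 — Complex power: S = V·I* = 0.001266 + j0.07956 VA.
Step 7 — Real power: P = Re(S) = 0.001266 W.
Step 8 — Reactive power: Q = Im(S) = 0.07956 VAR.
Step 9 — Apparent power: |S| = 0.07957 VA.
Step 10 — Power factor: PF = P/|S| = 0.01591 (lagging).

(a) P = 0.001266 W  (b) Q = 0.07956 VAR  (c) S = 0.07957 VA  (d) PF = 0.01591 (lagging)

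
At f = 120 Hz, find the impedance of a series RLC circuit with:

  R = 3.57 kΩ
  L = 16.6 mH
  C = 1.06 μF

Step 1 — Angular frequency: ω = 2π·f = 2π·120 = 754 rad/s.
Step 2 — Component impedances:
  R: Z = R = 3570 Ω
  L: Z = jωL = j·754·0.0166 = 0 + j12.52 Ω
  C: Z = 1/(jωC) = -j/(ω·C) = 0 - j1251 Ω
Step 3 — Series combination: Z_total = R + L + C = 3570 - j1239 Ω = 3779∠-19.1° Ω.

Z = 3570 - j1239 Ω = 3779∠-19.1° Ω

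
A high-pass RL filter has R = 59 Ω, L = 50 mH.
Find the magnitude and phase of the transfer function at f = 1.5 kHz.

Step 1 — Angular frequency: ω = 2π·1500 = 9425 rad/s.
Step 2 — Transfer function: H(jω) = jωL/(R + jωL).
Step 3 — Numerator jωL = j·471.2; denominator R + jωL = 59 + j471.2.
Step 4 — H = 0.9846 + j0.1233.
Step 5 — Magnitude: |H| = 0.9923 (-0.1 dB); phase: φ = 7.1°.

|H| = 0.9923 (-0.1 dB), φ = 7.1°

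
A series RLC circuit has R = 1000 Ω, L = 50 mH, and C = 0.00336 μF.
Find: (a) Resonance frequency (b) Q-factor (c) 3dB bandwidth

Step 1 — Resonance: ω₀ = 1/√(LC) = 1/√(0.05·3.36e-09) = 7.715e+04 rad/s.
Step 2 — f₀ = ω₀/(2π) = 1.228e+04 Hz.
Step 3 — Series Q: Q = ω₀L/R = 7.715e+04·0.05/1000 = 3.858.
Step 4 — Bandwidth: Δω = ω₀/Q = 2e+04 rad/s; BW = Δω/(2π) = 3183 Hz.

(a) f₀ = 1.228e+04 Hz  (b) Q = 3.858  (c) BW = 3183 Hz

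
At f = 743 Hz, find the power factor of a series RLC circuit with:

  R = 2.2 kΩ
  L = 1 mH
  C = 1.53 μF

Step 1 — Angular frequency: ω = 2π·f = 2π·743 = 4668 rad/s.
Step 2 — Component impedances:
  R: Z = R = 2200 Ω
  L: Z = jωL = j·4668·0.001 = 0 + j4.668 Ω
  C: Z = 1/(jωC) = -j/(ω·C) = 0 - j140 Ω
Step 3 — Series combination: Z_total = R + L + C = 2200 - j135.3 Ω = 2204∠-3.5° Ω.
Step 4 — Power factor: PF = cos(φ) = Re(Z)/|Z| = 2200/2204.2 = 0.9981.
Step 5 — Type: Im(Z) = -135.3 ⇒ leading (phase φ = -3.5°).

PF = 0.9981 (leading, φ = -3.5°)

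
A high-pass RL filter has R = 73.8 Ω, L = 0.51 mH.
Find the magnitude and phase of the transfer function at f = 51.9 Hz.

Step 1 — Angular frequency: ω = 2π·51.9 = 326.1 rad/s.
Step 2 — Transfer function: H(jω) = jωL/(R + jωL).
Step 3 — Numerator jωL = j·0.1663; denominator R + jωL = 73.8 + j0.1663.
Step 4 — H = 5.078e-06 + j0.002254.
Step 5 — Magnitude: |H| = 0.002254 (-52.9 dB); phase: φ = 89.9°.

|H| = 0.002254 (-52.9 dB), φ = 89.9°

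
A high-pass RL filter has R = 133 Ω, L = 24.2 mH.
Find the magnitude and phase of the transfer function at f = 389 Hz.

Step 1 — Angular frequency: ω = 2π·389 = 2444 rad/s.
Step 2 — Transfer function: H(jω) = jωL/(R + jωL).
Step 3 — Numerator jωL = j·59.15; denominator R + jωL = 133 + j59.15.
Step 4 — H = 0.1651 + j0.3713.
Step 5 — Magnitude: |H| = 0.4064 (-7.8 dB); phase: φ = 66.0°.

|H| = 0.4064 (-7.8 dB), φ = 66.0°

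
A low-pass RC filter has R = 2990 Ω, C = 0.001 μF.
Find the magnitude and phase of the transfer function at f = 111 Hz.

Step 1 — Angular frequency: ω = 2π·111 = 697.4 rad/s.
Step 2 — Transfer function: H(jω) = 1/(1 + jωRC).
Step 3 — Denominator: 1 + jωRC = 1 + j·697.4·2990·1e-09 = 1 + j0.002085.
Step 4 — H = 1 - j0.002085.
Step 5 — Magnitude: |H| = 1 (-0.0 dB); phase: φ = -0.1°.

|H| = 1 (-0.0 dB), φ = -0.1°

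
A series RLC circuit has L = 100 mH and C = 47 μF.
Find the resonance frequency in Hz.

Step 1 — Resonance condition Im(Z)=0 gives ω₀ = 1/√(LC).
Step 2 — ω₀ = 1/√(0.1·4.7e-05) = 461.3 rad/s.
Step 3 — f₀ = ω₀/(2π) = 73.41 Hz.

f₀ = 73.41 Hz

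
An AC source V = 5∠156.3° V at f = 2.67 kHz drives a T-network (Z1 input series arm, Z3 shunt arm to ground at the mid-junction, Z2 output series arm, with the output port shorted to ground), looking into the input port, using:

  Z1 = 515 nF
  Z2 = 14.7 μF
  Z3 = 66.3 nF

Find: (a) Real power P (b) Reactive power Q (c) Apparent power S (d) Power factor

Step 1 — Angular frequency: ω = 2π·f = 2π·2670 = 1.678e+04 rad/s.
Step 2 — Component impedances:
  Z1: Z = 1/(jωC) = -j/(ω·C) = 0 - j115.7 Ω
  Z2: Z = 1/(jωC) = -j/(ω·C) = 0 - j4.055 Ω
  Z3: Z = 1/(jωC) = -j/(ω·C) = 0 - j899.1 Ω
Step 3 — With the output port shorted to ground, the output series arm Z2 runs from the junction to ground; the shunt arm Z3 also runs from the junction to ground. They appear in parallel: Z3 || Z2 = 0 - j4.037 Ω.
Step 4 — Series with input arm Z1: Z_in = Z1 + (Z3 || Z2) = 0 - j119.8 Ω = 119.8∠-90.0° Ω.
Step 5 — Source phasor: V = 5∠156.3° V = -4.578 + j2.01 V.
Step 6 — Current: I = V / Z = -0.01678 - j0.03822 A = 0.04174∠-113.7° A.
Step 7 — Complex power: S = V·I* = 0 - j0.2087 VA.
Step 8 — Real power: P = Re(S) = 0 W.
Step 9 — Reactive power: Q = Im(S) = -0.2087 VAR.
Step 10 — Apparent power: |S| = 0.2087 VA.
Step 11 — Power factor: PF = P/|S| = 0 (leading).

(a) P = 0 W  (b) Q = -0.2087 VAR  (c) S = 0.2087 VA  (d) PF = 0 (leading)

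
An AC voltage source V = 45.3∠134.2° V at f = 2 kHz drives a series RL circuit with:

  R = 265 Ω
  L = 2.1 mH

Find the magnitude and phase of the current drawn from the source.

Step 1 — Angular frequency: ω = 2π·f = 2π·2000 = 1.257e+04 rad/s.
Step 2 — Component impedances:
  R: Z = R = 265 Ω
  L: Z = jωL = j·1.257e+04·0.0021 = 0 + j26.39 Ω
Step 3 — Series combination: Z_total = R + L = 265 + j26.39 Ω = 266.3∠5.7° Ω.
Step 4 — Source phasor: V = 45.3∠134.2° V = -31.58 + j32.48 V.
Step 5 — Ohm's law: I = V / Z_total = (-31.58 + j32.48) / (265 + j26.39) = -0.1059 + j0.1331 A.
Step 6 — Convert to polar: |I| = 0.1701 A, ∠I = 128.5°.

I = 0.1701∠128.5° A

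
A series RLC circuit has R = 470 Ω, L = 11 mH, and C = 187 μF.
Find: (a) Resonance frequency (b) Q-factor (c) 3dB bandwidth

Step 1 — Resonance condition Im(Z)=0 gives ω₀ = 1/√(LC).
Step 2 — ω₀ = 1/√(0.011·0.000187) = 697.2 rad/s.
Step 3 — f₀ = ω₀/(2π) = 111 Hz.
Step 4 — Series Q: Q = ω₀L/R = 697.2·0.011/470 = 0.01632.
Step 5 — 3dB bandwidth: Δω = ω₀/Q = 4.273e+04 rad/s; BW = Δω/(2π) = 6800 Hz.

(a) f₀ = 111 Hz  (b) Q = 0.01632  (c) BW = 6800 Hz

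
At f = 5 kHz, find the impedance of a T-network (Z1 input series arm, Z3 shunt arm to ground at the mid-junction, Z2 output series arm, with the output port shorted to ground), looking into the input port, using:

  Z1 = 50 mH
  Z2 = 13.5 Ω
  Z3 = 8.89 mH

Step 1 — Angular frequency: ω = 2π·f = 2π·5000 = 3.142e+04 rad/s.
Step 2 — Component impedances:
  Z1: Z = jωL = j·3.142e+04·0.05 = 0 + j1571 Ω
  Z2: Z = R = 13.5 Ω
  Z3: Z = jωL = j·3.142e+04·0.00889 = 0 + j279.3 Ω
Step 3 — With the output port shorted to ground, the output series arm Z2 runs from the junction to ground; the shunt arm Z3 also runs from the junction to ground. They appear in parallel: Z3 || Z2 = 13.47 + j0.651 Ω.
Step 4 — Series with input arm Z1: Z_in = Z1 + (Z3 || Z2) = 13.47 + j1571 Ω = 1572∠89.5° Ω.

Z = 13.47 + j1571 Ω = 1572∠89.5° Ω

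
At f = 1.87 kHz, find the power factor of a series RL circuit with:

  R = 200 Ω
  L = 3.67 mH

Step 1 — Angular frequency: ω = 2π·f = 2π·1870 = 1.175e+04 rad/s.
Step 2 — Component impedances:
  R: Z = R = 200 Ω
  L: Z = jωL = j·1.175e+04·0.00367 = 0 + j43.12 Ω
Step 3 — Series combination: Z_total = R + L = 200 + j43.12 Ω = 204.6∠12.2° Ω.
Step 4 — Power factor: PF = cos(φ) = Re(Z)/|Z| = 200/204.6 = 0.9775.
Step 5 — Type: Im(Z) = 43.12 ⇒ lagging (phase φ = 12.2°).

PF = 0.9775 (lagging, φ = 12.2°)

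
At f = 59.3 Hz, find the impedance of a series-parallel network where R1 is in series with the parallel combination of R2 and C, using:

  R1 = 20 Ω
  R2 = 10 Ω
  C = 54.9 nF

Step 1 — Angular frequency: ω = 2π·f = 2π·59.3 = 372.6 rad/s.
Step 2 — Component impedances:
  R1: Z = R = 20 Ω
  R2: Z = R = 10 Ω
  C: Z = 1/(jωC) = -j/(ω·C) = 0 - j4.889e+04 Ω
Step 3 — Parallel branch: R2 || C = 1/(1/R2 + 1/C) = 10 - j0.002046 Ω.
Step 4 — Series with R1: Z_total = R1 + (R2 || C) = 30 - j0.002046 Ω = 30∠-0.0° Ω.

Z = 30 - j0.002046 Ω = 30∠-0.0° Ω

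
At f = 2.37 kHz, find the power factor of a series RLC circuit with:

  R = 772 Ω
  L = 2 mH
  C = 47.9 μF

Step 1 — Angular frequency: ω = 2π·f = 2π·2370 = 1.489e+04 rad/s.
Step 2 — Component impedances:
  R: Z = R = 772 Ω
  L: Z = jωL = j·1.489e+04·0.002 = 0 + j29.78 Ω
  C: Z = 1/(jωC) = -j/(ω·C) = 0 - j1.402 Ω
Step 3 — Series combination: Z_total = R + L + C = 772 + j28.38 Ω = 772.5∠2.1° Ω.
Step 4 — Power factor: PF = cos(φ) = Re(Z)/|Z| = 772/772.52 = 0.9993.
Step 5 — Type: Im(Z) = 28.38 ⇒ lagging (phase φ = 2.1°).

PF = 0.9993 (lagging, φ = 2.1°)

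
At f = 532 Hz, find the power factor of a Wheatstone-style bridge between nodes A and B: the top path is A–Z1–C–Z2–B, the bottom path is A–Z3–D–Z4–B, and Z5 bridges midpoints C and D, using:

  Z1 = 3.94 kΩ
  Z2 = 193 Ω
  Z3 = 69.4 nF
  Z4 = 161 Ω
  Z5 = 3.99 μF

Step 1 — Angular frequency: ω = 2π·f = 2π·532 = 3343 rad/s.
Step 2 — Component impedances:
  Z1: Z = R = 3940 Ω
  Z2: Z = R = 193 Ω
  Z3: Z = 1/(jωC) = -j/(ω·C) = 0 - j4311 Ω
  Z4: Z = R = 161 Ω
  Z5: Z = 1/(jωC) = -j/(ω·C) = 0 - j74.98 Ω
Step 3 — Bridge requires nodal analysis (the Z5 bridge couples midpoints C and D, so the two paths cannot be reduced to a simple series/parallel combination). Setting node B to ground and injecting 1 A at node A, the 3-node admittance system at A, C, D solves to V_A = Z_AB = 2224 - j1946 Ω = 2956∠-41.2° Ω.
Step 4 — Power factor: PF = cos(φ) = Re(Z)/|Z| = 2224.4/2955.8 = 0.7526.
Step 5 — Type: Im(Z) = -1946 ⇒ leading (phase φ = -41.2°).

PF = 0.7526 (leading, φ = -41.2°)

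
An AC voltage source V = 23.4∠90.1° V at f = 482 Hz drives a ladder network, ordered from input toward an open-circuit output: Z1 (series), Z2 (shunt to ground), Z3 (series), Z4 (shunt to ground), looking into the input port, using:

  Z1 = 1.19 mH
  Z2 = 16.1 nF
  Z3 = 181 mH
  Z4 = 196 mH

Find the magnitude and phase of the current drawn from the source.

Step 1 — Angular frequency: ω = 2π·f = 2π·482 = 3028 rad/s.
Step 2 — Component impedances:
  Z1: Z = jωL = j·3028·0.00119 = 0 + j3.604 Ω
  Z2: Z = 1/(jωC) = -j/(ω·C) = 0 - j2.051e+04 Ω
  Z3: Z = jωL = j·3028·0.181 = 0 + j548.2 Ω
  Z4: Z = jωL = j·3028·0.196 = 0 + j593.6 Ω
Step 3 — Ladder network (open output): work backward from the far end, alternating series and parallel combinations. Z_in = 0 + j1213 Ω = 1213∠90.0° Ω.
Step 4 — Source phasor: V = 23.4∠90.1° V = -0.04084 + j23.4 V.
Step 5 — Ohm's law: I = V / Z_total = (-0.04084 + j23.4) / (0 + j1213) = 0.0193 + j3.368e-05 A.
Step 6 — Convert to polar: |I| = 0.0193 A, ∠I = 0.1°.

I = 0.0193∠0.1° A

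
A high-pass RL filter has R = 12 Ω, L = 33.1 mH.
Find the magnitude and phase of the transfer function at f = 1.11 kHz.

Step 1 — Angular frequency: ω = 2π·1110 = 6974 rad/s.
Step 2 — Transfer function: H(jω) = jωL/(R + jωL).
Step 3 — Numerator jωL = j·230.9; denominator R + jωL = 12 + j230.9.
Step 4 — H = 0.9973 + j0.05184.
Step 5 — Magnitude: |H| = 0.9987 (-0.0 dB); phase: φ = 3.0°.

|H| = 0.9987 (-0.0 dB), φ = 3.0°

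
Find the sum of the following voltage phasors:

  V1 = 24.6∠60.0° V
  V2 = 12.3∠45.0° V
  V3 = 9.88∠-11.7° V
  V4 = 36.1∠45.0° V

Step 1 — Convert each phasor to rectangular form:
  V1 = 24.6·(cos(60.0°) + j·sin(60.0°)) = 12.3 + j21.3 V
  V2 = 12.3·(cos(45.0°) + j·sin(45.0°)) = 8.697 + j8.697 V
  V3 = 9.88·(cos(-11.7°) + j·sin(-11.7°)) = 9.675 - j2.004 V
  V4 = 36.1·(cos(45.0°) + j·sin(45.0°)) = 25.53 + j25.53 V
Step 2 — Sum components: V_total = 56.2 + j53.52 V.
Step 3 — Convert to polar: |V_total| = 77.61 V, ∠V_total = 43.6°.

V_total = 77.61∠43.6° V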